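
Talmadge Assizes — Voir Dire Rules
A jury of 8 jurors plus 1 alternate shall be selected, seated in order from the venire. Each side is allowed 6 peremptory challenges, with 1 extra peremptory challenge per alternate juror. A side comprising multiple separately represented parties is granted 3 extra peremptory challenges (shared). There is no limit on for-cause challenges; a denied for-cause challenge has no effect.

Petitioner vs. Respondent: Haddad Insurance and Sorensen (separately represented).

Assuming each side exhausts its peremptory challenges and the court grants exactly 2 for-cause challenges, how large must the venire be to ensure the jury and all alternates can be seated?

Seats to fill: 8 + 1 alternates = 9.
Peremptories — Petitioner: 6 + 1×1 = 7; Respondent: 6 + 1×1 + 3 = 10; total 17.
For-cause removals: 2.
Minimum venire: 9 + 17 + 2 = 28.

28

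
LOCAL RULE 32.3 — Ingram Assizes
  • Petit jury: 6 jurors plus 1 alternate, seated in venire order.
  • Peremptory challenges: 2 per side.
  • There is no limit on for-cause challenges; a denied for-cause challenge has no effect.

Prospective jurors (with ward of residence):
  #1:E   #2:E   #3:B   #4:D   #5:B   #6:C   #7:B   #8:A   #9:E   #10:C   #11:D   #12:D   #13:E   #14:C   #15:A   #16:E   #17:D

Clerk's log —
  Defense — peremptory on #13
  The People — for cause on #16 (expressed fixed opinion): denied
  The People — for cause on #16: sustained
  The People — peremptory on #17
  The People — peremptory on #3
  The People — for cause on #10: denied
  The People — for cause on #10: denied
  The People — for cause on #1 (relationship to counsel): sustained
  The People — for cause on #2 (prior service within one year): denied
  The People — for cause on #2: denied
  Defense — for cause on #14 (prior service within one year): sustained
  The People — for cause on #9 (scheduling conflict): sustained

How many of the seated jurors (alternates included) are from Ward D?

1

Removed: #1, #3, #9, #13, #14, #16, #17.
Seated (7 incl. alternates): #2, #4, #5, #6, #7, #8, #10.
Of those, in Ward D: #4 → 1.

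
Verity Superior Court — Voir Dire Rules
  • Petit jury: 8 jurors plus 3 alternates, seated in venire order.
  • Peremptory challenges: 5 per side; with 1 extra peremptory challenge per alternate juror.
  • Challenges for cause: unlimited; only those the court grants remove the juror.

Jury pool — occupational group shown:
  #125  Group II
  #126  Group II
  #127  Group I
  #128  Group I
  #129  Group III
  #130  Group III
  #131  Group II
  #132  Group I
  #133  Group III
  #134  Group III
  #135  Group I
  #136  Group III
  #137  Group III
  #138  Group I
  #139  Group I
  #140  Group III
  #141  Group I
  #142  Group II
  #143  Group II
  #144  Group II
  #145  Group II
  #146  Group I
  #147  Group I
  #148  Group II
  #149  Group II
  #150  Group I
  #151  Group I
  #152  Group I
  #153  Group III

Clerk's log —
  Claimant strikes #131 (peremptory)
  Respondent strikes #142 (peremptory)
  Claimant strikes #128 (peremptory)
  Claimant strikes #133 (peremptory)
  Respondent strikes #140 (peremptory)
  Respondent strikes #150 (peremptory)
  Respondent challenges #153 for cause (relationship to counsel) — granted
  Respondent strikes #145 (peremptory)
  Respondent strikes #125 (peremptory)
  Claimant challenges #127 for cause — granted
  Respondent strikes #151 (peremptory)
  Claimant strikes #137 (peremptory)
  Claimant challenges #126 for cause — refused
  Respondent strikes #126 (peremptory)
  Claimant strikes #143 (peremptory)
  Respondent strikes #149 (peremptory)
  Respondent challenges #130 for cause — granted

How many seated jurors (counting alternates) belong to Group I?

Removed: #125, #126, #127, #128, #130, #131, #133, #137, #140, #142, #143, #145, #149, #150, #151, #153.
Seated (11 incl. alternates): #129, #132, #134, #135, #136, #138, #139, #141, #144, #146, #147.
Of those, in Group I: #132, #135, #138, #139, #141, #146, #147 → 7.

7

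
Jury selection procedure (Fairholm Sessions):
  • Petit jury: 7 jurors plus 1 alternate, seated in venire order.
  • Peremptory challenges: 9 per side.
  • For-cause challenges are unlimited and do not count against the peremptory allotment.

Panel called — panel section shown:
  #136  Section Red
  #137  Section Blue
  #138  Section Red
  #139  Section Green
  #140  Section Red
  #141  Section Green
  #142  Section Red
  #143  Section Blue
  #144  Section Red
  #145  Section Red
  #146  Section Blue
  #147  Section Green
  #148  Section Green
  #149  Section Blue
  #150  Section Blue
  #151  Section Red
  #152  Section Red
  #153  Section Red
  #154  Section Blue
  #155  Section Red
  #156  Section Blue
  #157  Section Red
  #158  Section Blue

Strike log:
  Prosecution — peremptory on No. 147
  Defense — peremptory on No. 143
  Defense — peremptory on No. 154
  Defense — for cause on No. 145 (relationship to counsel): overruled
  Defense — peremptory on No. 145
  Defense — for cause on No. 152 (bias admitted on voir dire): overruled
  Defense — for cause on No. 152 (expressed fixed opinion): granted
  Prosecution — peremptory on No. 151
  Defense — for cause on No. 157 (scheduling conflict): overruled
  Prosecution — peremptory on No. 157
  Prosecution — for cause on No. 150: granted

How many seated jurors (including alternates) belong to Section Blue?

Removed: #143, #145, #147, #150, #151, #152, #154, #157.
Seated (8 incl. alternates): #136, #137, #138, #139, #140, #141, #142, #144.
Of those, in Section Blue: #137 → 1.

1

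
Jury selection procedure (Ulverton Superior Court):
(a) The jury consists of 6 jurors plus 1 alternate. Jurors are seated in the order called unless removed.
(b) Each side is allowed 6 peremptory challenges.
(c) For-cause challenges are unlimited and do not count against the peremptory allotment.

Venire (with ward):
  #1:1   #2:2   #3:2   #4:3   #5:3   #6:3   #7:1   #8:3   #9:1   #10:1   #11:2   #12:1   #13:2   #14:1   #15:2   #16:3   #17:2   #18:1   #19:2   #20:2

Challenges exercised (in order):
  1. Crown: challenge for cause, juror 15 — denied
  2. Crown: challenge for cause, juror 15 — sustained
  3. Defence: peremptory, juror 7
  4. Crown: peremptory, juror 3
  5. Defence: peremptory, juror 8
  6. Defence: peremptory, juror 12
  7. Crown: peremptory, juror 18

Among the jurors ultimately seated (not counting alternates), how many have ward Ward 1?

Removed: #3, #7, #8, #12, #15, #18.
Seated jurors 1–6: #1, #2, #4, #5, #6, #9 (alternates #10 not counted).
Of those, in Ward 1: #1, #9 → 2.

2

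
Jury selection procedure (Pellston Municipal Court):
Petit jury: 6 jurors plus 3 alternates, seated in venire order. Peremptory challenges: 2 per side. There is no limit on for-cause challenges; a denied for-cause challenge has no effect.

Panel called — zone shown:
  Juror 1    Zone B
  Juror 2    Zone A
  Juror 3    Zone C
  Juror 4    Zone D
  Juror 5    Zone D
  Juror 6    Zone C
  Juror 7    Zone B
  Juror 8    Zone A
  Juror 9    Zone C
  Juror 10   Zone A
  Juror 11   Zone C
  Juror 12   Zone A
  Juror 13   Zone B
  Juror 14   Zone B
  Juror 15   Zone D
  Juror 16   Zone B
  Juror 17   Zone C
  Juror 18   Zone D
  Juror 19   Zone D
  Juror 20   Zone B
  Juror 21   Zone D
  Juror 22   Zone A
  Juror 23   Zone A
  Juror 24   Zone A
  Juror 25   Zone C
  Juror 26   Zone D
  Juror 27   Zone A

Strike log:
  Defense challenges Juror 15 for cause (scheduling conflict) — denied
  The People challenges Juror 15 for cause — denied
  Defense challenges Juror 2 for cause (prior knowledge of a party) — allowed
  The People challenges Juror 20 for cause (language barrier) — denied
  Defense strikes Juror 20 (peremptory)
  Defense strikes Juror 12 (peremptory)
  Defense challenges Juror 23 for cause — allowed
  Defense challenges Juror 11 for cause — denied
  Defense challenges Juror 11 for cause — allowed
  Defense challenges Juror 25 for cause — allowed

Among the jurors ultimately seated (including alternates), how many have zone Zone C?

3

Removed: #2, #11, #12, #20, #23, #25.
Seated (9 incl. alternates): #1, #3, #4, #5, #6, #7, #8, #9, #10.
Of those, in Zone C: #3, #6, #9 → 3.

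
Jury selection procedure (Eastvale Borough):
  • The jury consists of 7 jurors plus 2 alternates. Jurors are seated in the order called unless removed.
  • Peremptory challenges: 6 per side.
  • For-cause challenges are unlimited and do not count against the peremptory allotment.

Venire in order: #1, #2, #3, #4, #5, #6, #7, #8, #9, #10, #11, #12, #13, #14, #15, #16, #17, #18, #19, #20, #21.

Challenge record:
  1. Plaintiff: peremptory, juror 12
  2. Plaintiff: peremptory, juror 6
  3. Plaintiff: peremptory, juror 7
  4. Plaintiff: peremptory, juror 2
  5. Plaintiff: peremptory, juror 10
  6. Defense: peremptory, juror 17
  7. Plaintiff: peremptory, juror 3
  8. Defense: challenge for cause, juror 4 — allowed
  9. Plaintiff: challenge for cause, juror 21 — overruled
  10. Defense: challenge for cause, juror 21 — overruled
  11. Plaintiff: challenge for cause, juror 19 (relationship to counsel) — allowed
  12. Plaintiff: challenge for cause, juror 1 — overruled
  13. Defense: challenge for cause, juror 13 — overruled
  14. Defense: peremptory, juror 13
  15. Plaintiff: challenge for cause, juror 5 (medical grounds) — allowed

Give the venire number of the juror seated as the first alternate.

18

Removed: #2, #3, #4, #5, #6, #7, #10, #12, #13, #17, #19. (#1, #21 stay — for-cause denied.)
Seating in order: seats 1–7 → #1, #8, #9, #11, #14, #15, #16; alternates → #18, #20.
So alternate 1 is #18.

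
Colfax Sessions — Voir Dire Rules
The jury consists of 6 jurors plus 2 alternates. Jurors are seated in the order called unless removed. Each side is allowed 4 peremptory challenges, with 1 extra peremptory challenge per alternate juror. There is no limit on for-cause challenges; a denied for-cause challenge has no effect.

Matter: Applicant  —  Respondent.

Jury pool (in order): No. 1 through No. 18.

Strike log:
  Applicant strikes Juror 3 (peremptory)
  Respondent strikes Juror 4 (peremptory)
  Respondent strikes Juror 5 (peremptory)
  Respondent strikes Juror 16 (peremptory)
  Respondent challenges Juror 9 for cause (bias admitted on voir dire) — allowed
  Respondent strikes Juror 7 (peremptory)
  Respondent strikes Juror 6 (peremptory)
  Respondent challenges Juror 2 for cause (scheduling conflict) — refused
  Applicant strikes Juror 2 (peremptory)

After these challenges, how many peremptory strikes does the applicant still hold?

4

Applicant allotment: 4 base + 1 × 2 alternates = 6.
Applicant peremptories used: #3, #2 — 2.
Remaining: 6 − 2 = 4.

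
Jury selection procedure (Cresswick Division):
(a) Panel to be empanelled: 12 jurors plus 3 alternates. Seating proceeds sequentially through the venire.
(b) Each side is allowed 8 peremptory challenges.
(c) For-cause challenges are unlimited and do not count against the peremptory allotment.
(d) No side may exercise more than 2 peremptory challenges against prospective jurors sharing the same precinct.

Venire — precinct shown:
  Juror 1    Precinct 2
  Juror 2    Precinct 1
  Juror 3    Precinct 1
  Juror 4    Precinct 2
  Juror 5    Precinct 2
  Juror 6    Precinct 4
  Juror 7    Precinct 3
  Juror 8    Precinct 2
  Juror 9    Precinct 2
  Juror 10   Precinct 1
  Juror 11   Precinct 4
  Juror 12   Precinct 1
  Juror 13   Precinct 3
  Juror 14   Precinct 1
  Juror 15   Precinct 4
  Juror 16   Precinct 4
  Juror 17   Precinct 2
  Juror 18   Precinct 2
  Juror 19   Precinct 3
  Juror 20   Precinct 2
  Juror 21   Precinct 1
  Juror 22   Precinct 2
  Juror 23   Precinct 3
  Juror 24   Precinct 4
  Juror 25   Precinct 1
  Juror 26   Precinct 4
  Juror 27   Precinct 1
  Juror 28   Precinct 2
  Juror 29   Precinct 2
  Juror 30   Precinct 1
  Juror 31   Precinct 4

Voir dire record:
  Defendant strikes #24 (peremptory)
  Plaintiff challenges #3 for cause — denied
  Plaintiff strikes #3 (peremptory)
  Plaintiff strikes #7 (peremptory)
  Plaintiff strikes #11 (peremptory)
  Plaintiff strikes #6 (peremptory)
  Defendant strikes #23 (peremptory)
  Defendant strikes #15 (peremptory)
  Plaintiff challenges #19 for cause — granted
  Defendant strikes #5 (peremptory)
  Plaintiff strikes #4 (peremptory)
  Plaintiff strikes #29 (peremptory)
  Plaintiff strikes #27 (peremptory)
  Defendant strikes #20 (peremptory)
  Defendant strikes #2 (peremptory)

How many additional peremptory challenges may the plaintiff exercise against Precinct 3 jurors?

Plaintiff peremptories so far: #3, #7, #11, #6, #4, #29, #27 — 7 of 8 used, 1 left overall.
Against Precinct 3: #7 — 1 used; per-precinct cap 2 leaves 1.
Binding limit: min(1, 1) = 1.

1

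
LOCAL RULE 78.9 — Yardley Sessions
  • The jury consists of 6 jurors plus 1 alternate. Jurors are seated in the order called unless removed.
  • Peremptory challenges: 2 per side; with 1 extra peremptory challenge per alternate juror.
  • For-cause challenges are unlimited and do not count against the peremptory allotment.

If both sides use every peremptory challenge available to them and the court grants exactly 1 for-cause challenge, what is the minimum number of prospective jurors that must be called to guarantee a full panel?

14

Seats to fill: 6 + 1 alternates = 7.
Peremptories: 2 + 1×1 = 3 per side × 2 sides = 6.
For-cause removals: 1.
Minimum venire: 7 + 6 + 1 = 14.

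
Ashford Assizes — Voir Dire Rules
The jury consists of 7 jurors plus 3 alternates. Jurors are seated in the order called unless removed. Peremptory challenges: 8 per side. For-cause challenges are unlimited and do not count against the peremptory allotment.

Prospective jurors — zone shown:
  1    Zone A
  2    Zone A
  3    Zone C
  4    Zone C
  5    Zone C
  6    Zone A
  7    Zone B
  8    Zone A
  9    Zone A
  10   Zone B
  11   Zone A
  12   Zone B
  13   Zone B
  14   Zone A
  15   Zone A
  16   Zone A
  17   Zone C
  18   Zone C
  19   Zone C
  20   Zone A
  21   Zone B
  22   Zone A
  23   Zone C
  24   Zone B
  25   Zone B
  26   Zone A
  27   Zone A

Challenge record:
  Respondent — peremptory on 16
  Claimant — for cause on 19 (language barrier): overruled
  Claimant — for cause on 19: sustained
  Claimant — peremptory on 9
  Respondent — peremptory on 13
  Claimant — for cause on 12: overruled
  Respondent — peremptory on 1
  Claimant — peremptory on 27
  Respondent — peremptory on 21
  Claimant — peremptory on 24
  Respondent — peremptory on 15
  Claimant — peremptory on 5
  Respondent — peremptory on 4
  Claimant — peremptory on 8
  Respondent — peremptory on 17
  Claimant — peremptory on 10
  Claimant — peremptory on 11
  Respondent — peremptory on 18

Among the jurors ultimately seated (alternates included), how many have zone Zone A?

5

Removed: #1, #4, #5, #8, #9, #10, #11, #13, #15, #16, #17, #18, #19, #21, #24, #27.
Seated (10 incl. alternates): #2, #3, #6, #7, #12, #14, #20, #22, #23, #25.
Of those, in Zone A: #2, #6, #14, #20, #22 → 5.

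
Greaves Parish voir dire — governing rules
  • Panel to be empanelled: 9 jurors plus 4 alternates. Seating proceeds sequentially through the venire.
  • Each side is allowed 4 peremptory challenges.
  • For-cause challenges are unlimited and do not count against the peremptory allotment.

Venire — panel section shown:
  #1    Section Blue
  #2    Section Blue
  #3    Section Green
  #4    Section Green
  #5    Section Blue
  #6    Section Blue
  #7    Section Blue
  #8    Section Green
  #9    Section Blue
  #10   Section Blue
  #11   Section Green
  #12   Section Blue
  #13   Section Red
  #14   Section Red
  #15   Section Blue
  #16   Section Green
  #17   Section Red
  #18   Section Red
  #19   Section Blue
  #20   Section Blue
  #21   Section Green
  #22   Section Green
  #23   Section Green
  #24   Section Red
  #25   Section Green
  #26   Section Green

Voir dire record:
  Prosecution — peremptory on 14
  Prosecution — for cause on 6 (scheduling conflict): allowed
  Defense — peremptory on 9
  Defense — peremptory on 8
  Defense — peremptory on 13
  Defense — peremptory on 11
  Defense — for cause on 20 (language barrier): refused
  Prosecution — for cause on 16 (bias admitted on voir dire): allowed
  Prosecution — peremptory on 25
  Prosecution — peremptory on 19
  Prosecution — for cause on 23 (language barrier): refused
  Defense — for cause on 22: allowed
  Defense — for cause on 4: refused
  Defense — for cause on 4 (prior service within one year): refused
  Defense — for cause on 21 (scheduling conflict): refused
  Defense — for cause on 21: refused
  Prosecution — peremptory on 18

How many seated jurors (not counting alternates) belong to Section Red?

0

Removed: #6, #8, #9, #11, #13, #14, #16, #18, #19, #22, #25.
Seated jurors 1–9: #1, #2, #3, #4, #5, #7, #10, #12, #15 (alternates #17, #20, #21, #23 not counted).
None of those are in Section Red → 0.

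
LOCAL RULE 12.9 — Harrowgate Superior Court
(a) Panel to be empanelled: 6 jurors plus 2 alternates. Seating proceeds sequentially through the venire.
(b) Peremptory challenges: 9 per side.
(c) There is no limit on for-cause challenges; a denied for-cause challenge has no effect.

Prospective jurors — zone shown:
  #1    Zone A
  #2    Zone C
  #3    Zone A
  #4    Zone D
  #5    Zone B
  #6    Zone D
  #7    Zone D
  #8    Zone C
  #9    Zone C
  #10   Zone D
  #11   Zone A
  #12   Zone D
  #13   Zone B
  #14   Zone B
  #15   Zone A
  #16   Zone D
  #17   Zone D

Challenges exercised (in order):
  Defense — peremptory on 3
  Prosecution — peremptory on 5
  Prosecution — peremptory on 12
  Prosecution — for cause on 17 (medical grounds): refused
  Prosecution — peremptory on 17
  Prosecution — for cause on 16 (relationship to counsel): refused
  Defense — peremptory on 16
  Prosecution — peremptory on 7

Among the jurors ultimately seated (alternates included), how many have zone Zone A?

Removed: #3, #5, #7, #12, #16, #17.
Seated (8 incl. alternates): #1, #2, #4, #6, #8, #9, #10, #11.
Of those, in Zone A: #1, #11 → 2.

2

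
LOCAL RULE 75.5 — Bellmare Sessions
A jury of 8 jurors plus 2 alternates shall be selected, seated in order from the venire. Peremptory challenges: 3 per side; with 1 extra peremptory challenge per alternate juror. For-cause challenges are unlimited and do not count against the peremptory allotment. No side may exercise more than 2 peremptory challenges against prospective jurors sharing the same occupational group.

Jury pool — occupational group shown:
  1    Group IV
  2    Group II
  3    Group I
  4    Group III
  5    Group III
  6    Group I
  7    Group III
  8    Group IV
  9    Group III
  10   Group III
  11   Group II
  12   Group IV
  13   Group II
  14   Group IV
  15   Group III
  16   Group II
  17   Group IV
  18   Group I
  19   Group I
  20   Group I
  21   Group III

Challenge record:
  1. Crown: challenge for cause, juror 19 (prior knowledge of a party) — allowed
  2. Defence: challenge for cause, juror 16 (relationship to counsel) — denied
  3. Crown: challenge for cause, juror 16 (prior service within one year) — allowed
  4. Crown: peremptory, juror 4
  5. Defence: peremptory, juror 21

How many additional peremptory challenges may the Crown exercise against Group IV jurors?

Crown peremptories so far: #4 — 1 of 5 used, 4 left overall.
Against Group IV: none yet — per-group cap 2 leaves 2.
Binding limit: min(4, 2) = 2.

2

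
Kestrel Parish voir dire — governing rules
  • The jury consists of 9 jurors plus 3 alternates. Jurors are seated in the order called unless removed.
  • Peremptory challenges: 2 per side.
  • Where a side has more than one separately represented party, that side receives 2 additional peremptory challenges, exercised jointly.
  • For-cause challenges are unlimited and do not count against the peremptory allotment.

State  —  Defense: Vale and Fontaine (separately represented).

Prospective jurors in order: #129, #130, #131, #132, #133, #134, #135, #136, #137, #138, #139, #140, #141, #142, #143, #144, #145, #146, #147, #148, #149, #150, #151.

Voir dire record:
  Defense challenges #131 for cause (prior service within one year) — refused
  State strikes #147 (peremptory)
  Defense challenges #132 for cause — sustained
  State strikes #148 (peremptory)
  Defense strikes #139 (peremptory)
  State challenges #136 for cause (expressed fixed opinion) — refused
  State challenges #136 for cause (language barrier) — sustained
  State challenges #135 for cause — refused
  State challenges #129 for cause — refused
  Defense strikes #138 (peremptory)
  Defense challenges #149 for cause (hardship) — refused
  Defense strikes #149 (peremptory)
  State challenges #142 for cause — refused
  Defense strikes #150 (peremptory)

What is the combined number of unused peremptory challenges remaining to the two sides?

0

State allotment: 2. Defense allotment: 2 base + 2 multi-party = 4.
State peremptories used: #147, #148 — 2 (for-cause on #136, #136, #135, #129, #142 don't count).
Defense peremptories used: #139, #138, #149, #150 — 4 (for-cause on #131, #132, #149 don't count).
Remaining: (2 − 2) + (4 − 4) = 0.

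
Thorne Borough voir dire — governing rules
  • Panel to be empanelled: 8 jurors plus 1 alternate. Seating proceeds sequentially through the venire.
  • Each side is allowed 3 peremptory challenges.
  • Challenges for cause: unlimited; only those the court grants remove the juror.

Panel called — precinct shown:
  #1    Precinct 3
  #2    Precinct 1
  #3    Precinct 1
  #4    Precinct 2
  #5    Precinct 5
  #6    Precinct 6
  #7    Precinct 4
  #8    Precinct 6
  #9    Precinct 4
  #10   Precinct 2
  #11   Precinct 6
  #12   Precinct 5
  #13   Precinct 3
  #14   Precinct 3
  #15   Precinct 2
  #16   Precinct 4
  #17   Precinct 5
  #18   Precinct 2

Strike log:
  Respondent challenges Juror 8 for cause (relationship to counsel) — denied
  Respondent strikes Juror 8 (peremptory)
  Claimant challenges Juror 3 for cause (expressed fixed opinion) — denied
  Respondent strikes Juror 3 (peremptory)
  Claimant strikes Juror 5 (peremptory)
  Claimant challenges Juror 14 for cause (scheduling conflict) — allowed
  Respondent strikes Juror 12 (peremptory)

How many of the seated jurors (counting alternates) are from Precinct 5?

0

Removed: #3, #5, #8, #12, #14.
Seated (9 incl. alternates): #1, #2, #4, #6, #7, #9, #10, #11, #13.
None of those are in Precinct 5 → 0.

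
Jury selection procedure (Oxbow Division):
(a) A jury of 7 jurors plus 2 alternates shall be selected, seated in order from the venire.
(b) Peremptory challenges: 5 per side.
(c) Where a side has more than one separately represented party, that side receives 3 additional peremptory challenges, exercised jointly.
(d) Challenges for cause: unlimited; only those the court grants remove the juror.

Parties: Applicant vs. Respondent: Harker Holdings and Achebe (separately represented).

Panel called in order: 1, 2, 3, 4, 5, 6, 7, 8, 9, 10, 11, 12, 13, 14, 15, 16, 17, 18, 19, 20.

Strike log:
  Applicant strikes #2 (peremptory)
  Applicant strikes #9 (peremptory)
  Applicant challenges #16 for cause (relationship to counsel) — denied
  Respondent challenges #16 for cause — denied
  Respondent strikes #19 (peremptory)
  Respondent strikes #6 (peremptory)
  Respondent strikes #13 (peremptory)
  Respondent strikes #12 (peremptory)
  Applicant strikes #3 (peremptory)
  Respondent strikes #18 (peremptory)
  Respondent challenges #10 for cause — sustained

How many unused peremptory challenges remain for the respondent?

Respondent allotment: 5 base + 3 multi-party = 8.
Respondent peremptories used: #19, #6, #13, #12, #18 — 5 (for-cause on #16, #10 don't count).
Remaining: 8 − 5 = 3.

3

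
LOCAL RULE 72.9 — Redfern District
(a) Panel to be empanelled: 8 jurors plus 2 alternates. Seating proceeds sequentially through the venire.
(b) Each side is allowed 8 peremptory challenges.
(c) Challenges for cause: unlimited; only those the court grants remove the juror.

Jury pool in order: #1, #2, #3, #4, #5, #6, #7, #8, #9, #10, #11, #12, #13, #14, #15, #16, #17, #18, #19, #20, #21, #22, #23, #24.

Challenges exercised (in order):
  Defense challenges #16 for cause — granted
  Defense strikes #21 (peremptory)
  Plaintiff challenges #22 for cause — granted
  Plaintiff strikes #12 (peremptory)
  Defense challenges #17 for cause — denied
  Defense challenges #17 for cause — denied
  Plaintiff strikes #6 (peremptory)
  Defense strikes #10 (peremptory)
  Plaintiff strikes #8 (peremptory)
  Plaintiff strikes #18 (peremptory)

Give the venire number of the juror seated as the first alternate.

Removed: #6, #8, #10, #12, #16, #18, #21, #22. (#17 stays — for-cause denied.)
Seating in order: seats 1–8 → #1, #2, #3, #4, #5, #7, #9, #11; alternates → #13, #14.
So alternate 1 is #13.

13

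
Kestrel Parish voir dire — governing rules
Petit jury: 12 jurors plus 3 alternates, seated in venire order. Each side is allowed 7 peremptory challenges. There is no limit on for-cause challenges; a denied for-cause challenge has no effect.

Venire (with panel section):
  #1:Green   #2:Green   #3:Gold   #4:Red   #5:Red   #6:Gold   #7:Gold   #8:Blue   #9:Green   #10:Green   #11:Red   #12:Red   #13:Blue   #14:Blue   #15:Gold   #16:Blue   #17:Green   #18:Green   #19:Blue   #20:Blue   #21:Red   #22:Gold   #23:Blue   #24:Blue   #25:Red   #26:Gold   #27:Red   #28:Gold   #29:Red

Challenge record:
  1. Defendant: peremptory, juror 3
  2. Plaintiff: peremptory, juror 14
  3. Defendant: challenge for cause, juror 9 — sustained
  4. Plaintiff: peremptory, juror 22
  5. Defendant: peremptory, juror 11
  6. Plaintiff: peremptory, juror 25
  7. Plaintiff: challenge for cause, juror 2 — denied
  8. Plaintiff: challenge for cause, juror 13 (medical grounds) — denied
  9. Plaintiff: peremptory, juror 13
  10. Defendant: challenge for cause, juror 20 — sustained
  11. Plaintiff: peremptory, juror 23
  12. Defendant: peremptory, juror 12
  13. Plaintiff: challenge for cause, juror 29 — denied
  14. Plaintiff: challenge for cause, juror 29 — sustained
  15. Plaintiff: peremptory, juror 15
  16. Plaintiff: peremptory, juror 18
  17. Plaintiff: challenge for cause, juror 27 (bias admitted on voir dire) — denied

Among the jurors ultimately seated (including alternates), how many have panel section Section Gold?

Removed: #3, #9, #11, #12, #13, #14, #15, #18, #20, #22, #23, #25, #29.
Seated (15 incl. alternates): #1, #2, #4, #5, #6, #7, #8, #10, #16, #17, #19, #21, #24, #26, #27.
Of those, in Section Gold: #6, #7, #26 → 3.

3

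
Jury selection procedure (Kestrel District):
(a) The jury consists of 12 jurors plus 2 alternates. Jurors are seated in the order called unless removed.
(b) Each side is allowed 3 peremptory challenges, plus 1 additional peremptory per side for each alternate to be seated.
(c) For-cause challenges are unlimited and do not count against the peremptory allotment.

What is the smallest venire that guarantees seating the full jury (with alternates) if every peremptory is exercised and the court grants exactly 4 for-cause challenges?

28

Seats to fill: 12 + 2 alternates = 14.
Peremptories: 3 + 1×2 = 5 per side × 2 sides = 10.
For-cause removals: 4.
Minimum venire: 14 + 10 + 4 = 28.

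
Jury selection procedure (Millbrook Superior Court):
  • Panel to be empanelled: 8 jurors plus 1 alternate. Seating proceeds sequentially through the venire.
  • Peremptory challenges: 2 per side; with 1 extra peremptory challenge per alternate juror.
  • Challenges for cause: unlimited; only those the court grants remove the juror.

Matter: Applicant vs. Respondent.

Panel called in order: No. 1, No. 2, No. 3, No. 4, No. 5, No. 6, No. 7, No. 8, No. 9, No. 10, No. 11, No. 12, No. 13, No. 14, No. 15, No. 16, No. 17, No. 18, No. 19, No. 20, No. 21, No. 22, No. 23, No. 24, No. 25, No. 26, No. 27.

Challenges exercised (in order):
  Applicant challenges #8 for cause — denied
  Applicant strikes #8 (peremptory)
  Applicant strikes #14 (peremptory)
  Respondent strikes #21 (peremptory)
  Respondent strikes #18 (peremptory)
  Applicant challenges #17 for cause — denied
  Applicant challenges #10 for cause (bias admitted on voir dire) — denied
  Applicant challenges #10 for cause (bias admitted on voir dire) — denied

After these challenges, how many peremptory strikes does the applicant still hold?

1

Applicant allotment: 2 base + 1 × 1 alternate = 3.
Applicant peremptories used: #8, #14 — 2 (for-cause on #8, #17, #10, #10 don't count).
Remaining: 3 − 2 = 1.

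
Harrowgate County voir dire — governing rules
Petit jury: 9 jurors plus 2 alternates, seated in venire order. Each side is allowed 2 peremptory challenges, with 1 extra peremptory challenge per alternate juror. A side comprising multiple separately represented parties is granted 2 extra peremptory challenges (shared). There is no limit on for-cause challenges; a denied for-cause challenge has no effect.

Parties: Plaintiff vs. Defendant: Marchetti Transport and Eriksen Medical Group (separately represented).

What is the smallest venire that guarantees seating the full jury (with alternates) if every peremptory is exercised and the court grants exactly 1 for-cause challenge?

Seats to fill: 9 + 2 alternates = 11.
Peremptories — Plaintiff: 2 + 1×2 = 4; Defendant: 2 + 1×2 + 2 = 6; total 10.
For-cause removals: 1.
Minimum venire: 11 + 10 + 1 = 22.

22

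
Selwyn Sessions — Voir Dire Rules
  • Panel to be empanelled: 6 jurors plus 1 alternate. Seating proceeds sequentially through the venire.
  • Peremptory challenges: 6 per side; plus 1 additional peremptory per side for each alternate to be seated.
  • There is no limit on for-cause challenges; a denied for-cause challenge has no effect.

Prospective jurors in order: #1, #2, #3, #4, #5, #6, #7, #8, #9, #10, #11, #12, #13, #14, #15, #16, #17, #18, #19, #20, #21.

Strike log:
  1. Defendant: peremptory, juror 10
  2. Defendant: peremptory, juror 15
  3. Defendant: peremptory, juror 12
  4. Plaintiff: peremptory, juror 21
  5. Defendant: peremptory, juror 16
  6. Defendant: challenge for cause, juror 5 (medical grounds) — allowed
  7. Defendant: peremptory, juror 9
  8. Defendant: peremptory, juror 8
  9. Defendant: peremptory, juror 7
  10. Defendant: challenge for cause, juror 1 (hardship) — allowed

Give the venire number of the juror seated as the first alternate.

Removed: #1, #5, #7, #8, #9, #10, #12, #15, #16, #21.
Seating in order: seats 1–6 → #2, #3, #4, #6, #11, #13; alternates → #14.
So alternate 1 is #14.

14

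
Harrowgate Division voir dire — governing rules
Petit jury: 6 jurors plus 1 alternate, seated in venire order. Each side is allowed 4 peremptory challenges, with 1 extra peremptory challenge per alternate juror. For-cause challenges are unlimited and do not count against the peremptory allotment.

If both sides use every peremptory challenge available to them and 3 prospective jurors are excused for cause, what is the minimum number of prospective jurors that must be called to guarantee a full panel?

20

Seats to fill: 6 + 1 alternates = 7.
Peremptories: 4 + 1×1 = 5 per side × 2 sides = 10.
For-cause removals: 3.
Minimum venire: 7 + 10 + 3 = 20.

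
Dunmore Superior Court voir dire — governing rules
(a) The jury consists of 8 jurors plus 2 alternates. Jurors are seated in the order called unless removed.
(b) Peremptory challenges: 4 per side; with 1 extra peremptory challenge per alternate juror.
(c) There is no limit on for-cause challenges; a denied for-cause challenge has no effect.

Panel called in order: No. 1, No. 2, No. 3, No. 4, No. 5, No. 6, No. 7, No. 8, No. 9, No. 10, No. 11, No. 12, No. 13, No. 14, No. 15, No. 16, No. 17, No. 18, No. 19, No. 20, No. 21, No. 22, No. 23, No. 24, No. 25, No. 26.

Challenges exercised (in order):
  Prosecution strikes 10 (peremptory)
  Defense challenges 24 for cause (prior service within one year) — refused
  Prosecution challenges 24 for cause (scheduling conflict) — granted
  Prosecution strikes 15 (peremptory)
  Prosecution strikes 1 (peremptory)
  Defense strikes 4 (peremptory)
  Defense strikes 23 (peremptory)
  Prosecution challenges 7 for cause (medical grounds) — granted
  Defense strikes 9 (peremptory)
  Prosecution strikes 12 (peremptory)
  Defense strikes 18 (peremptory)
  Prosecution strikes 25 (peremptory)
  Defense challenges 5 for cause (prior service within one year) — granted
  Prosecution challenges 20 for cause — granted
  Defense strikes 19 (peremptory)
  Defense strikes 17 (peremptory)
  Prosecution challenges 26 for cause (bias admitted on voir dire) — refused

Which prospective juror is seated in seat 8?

Removed: #1, #4, #5, #7, #9, #10, #12, #15, #17, #18, #19, #20, #23, #24, #25. (#26 stays — for-cause denied.)
Seating in order: seats 1–8 → #2, #3, #6, #8, #11, #13, #14, #16; alternates → #21, #22.
So seat 8 is #16.

16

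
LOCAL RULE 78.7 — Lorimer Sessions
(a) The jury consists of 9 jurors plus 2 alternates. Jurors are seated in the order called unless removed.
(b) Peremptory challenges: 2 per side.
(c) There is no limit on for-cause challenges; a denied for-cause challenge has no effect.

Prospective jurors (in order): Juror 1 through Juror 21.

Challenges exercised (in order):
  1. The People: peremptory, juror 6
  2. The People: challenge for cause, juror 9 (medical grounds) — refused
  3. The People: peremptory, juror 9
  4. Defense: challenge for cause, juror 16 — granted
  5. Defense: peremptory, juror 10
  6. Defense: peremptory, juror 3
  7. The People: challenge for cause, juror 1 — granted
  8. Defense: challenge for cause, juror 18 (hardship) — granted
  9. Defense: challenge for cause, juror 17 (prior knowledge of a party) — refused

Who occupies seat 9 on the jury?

Removed: #1, #3, #6, #9, #10, #16, #18. (#17 stays — for-cause denied.)
Seating in order: seats 1–9 → #2, #4, #5, #7, #8, #11, #12, #13, #14; alternates → #15, #17.
So seat 9 is #14.

14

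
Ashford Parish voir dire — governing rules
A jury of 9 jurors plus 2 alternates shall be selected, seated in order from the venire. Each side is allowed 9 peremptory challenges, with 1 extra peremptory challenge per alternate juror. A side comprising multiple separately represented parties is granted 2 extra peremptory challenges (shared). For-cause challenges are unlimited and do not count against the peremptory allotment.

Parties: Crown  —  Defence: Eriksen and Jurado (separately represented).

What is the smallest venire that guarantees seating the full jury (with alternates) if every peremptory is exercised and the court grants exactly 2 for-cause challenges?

37

Seats to fill: 9 + 2 alternates = 11.
Peremptories — Crown: 9 + 1×2 = 11; Defence: 9 + 1×2 + 2 = 13; total 24.
For-cause removals: 2.
Minimum venire: 11 + 24 + 2 = 37.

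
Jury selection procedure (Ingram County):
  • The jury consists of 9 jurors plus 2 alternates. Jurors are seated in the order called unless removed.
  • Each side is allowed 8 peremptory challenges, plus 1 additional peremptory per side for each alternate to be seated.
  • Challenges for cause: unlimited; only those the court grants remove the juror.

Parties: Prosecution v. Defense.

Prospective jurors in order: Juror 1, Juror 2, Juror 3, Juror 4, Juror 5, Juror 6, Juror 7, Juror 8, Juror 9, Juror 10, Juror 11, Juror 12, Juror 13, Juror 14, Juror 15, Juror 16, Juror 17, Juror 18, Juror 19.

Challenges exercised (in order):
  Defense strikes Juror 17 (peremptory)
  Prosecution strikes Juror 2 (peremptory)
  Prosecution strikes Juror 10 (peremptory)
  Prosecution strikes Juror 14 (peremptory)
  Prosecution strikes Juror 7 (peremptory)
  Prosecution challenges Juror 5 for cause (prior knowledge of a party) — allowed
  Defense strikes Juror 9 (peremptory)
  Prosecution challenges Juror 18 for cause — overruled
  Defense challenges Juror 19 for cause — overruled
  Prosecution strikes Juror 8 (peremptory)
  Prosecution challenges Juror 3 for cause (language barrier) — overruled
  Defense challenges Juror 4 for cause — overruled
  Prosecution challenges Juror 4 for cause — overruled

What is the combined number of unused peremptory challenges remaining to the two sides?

Prosecution allotment: 8 base + 1 × 2 alternates = 10. Defense allotment: 8 base + 1 × 2 alternates = 10.
Prosecution peremptories used: #2, #10, #14, #7, #8 — 5 (for-cause on #5, #18, #3, #4 don't count).
Defense peremptories used: #17, #9 — 2 (for-cause on #19, #4 don't count).
Remaining: (10 − 5) + (10 − 2) = 13.

13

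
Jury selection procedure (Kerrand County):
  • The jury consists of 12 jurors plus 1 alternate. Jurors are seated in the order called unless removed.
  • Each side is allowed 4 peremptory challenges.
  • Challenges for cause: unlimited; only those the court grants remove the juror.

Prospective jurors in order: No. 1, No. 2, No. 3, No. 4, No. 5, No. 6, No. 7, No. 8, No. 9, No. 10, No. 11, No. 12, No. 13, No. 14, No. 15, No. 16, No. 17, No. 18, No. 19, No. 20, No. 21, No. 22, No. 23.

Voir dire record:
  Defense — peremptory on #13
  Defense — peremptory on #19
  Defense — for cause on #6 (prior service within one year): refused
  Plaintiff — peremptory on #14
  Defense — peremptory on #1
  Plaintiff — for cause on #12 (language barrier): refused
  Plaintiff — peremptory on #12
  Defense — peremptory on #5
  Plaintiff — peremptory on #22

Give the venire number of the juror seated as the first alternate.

18

Removed: #1, #5, #12, #13, #14, #19, #22. (#6 stays — for-cause denied.)
Seating in order: seats 1–12 → #2, #3, #4, #6, #7, #8, #9, #10, #11, #15, #16, #17; alternates → #18.
So alternate 1 is #18.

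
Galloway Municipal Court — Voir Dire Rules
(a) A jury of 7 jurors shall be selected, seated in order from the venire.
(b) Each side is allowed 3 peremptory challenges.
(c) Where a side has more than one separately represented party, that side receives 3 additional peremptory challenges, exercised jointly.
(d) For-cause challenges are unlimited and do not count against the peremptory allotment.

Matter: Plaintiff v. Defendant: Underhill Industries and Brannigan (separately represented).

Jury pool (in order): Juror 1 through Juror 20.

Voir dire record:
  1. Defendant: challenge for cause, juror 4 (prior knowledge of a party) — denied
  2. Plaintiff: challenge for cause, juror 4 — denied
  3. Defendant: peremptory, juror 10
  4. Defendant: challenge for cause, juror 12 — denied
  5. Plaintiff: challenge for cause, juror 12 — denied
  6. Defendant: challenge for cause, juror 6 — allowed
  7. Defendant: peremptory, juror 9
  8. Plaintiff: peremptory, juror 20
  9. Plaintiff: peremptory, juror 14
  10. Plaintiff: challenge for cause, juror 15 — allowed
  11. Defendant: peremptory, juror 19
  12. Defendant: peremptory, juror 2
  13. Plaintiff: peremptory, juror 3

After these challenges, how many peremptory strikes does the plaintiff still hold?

Plaintiff allotment: 3.
Plaintiff peremptories used: #20, #14, #3 — 3 (for-cause on #4, #12, #15 don't count).
Remaining: 3 − 3 = 0.

0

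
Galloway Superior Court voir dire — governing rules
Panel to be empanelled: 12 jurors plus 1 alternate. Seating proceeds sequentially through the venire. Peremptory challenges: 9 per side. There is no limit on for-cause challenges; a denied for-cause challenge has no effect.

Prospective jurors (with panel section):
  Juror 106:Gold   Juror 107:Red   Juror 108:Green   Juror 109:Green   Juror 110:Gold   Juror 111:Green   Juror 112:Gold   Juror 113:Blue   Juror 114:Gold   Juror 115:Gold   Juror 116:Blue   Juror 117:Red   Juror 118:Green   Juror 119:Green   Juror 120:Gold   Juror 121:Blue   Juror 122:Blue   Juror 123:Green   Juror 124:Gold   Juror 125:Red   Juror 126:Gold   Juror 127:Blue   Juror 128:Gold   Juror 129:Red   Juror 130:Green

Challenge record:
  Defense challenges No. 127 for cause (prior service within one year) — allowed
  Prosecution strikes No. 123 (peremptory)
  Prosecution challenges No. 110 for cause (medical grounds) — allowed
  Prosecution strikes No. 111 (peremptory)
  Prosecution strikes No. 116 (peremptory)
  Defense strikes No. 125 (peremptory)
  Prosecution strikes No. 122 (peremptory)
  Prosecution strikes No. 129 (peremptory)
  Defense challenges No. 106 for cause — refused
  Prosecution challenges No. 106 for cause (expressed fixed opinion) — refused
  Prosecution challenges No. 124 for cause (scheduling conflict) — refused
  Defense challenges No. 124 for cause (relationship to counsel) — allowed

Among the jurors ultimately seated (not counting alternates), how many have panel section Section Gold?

Removed: #110, #111, #116, #122, #123, #124, #125, #127, #129.
Seated jurors 1–12: #106, #107, #108, #109, #112, #113, #114, #115, #117, #118, #119, #120 (alternates #121 not counted).
Of those, in Section Gold: #106, #112, #114, #115, #120 → 5.

5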